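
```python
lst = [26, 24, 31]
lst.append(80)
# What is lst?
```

[26, 24, 31, 80]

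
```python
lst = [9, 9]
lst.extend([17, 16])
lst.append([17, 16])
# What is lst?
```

After line 1: lst = [9, 9]
After line 2 (extend unpacks [17, 16]): lst = [9, 9, 17, 16]
After line 3 (append adds [17, 16] as single element): lst = [9, 9, 17, 16, [17, 16]]

[9, 9, 17, 16, [17, 16]]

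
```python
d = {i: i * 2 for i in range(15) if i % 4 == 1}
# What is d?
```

{1: 2, 5: 10, 9: 18, 13: 26}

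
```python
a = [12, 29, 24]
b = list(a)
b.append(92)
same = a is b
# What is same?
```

After line 1: a = [12, 29, 24]
After line 2 (b = list(a) is a shallow copy, new object): a = [12, 29, 24], b = [12, 29, 24]
After line 3 (append only mutates b): a = [12, 29, 24], b = [12, 29, 24, 92]
After line 4 (same = a is b; different objects -> False): same = False

False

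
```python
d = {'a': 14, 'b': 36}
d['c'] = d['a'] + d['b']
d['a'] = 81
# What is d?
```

After line 1: d = {'a': 14, 'b': 36}
After line 2 (d['c'] = 14 + 36): d = {'a': 14, 'b': 36, 'c': 50}
After line 3: d = {'a': 81, 'b': 36, 'c': 50}

{'a': 81, 'b': 36, 'c': 50}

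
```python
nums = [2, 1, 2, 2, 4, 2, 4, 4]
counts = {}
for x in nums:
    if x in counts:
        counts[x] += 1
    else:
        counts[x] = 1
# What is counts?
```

Initial: counts = {}, nums = [2, 1, 2, 2, 4, 2, 4, 4]
See 2: counts = {2: 1}
See 1: counts = {2: 1, 1: 1}
See 2: counts = {2: 2, 1: 1}
See 2: counts = {2: 3, 1: 1}
See 4: counts = {2: 3, 1: 1, 4: 1}
See 2: counts = {2: 4, 1: 1, 4: 1}
See 4: counts = {2: 4, 1: 1, 4: 2}
See 4: counts = {2: 4, 1: 1, 4: 3}

{2: 4, 1: 1, 4: 3}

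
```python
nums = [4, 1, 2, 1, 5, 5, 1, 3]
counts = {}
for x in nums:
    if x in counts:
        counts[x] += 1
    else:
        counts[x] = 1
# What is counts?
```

Initial: counts = {}, nums = [4, 1, 2, 1, 5, 5, 1, 3]
See 4: counts = {4: 1}
See 1: counts = {4: 1, 1: 1}
See 2: counts = {4: 1, 1: 1, 2: 1}
See 1: counts = {4: 1, 1: 2, 2: 1}
See 5: counts = {4: 1, 1: 2, 2: 1, 5: 1}
See 5: counts = {4: 1, 1: 2, 2: 1, 5: 2}
See 1: counts = {4: 1, 1: 3, 2: 1, 5: 2}
See 3: counts = {4: 1, 1: 3, 2: 1, 5: 2, 3: 1}

{4: 1, 1: 3, 2: 1, 5: 2, 3: 1}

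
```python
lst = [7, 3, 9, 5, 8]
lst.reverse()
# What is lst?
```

[8, 5, 9, 3, 7]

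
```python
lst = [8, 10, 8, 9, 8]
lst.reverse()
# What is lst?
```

[8, 9, 8, 10, 8]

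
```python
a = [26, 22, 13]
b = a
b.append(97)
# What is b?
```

After line 1: a = [26, 22, 13]
After line 2 (b = a is an alias, same object): a = [26, 22, 13], b = [26, 22, 13]
After line 3 (b.append mutates the shared list): a = [26, 22, 13, 97], b = [26, 22, 13, 97]

[26, 22, 13, 97]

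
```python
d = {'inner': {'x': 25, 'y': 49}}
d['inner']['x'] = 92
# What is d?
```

After line 1: d = {'inner': {'x': 25, 'y': 49}}
After line 2 (inner x overwritten): d = {'inner': {'x': 92, 'y': 49}}

{'inner': {'x': 92, 'y': 49}}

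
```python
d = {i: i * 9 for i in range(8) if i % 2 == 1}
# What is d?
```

{1: 9, 3: 27, 5: 45, 7: 63}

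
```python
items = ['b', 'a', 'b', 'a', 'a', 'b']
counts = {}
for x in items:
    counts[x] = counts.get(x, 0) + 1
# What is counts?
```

Initial: counts = {}, items = ['b', 'a', 'b', 'a', 'a', 'b']
See 'b': counts = {'b': 1}
See 'a': counts = {'b': 1, 'a': 1}
See 'b': counts = {'b': 2, 'a': 1}
See 'a': counts = {'b': 2, 'a': 2}
See 'a': counts = {'b': 2, 'a': 3}
See 'b': counts = {'b': 3, 'a': 3}

{'b': 3, 'a': 3}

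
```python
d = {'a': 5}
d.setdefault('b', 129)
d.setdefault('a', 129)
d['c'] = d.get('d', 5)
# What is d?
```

After line 1: d = {'a': 5}
After line 2 (setdefault adds 'b'=129): d = {'a': 5, 'b': 129}
After line 3 (setdefault 'a' no-op, already exists): d = {'a': 5, 'b': 129}
After line 4 (get('d', 5) returns default since 'd' not in d): d = {'a': 5, 'b': 129, 'c': 5}

{'a': 5, 'b': 129, 'c': 5}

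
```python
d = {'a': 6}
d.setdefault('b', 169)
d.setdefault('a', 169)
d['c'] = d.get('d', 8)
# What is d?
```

After line 1: d = {'a': 6}
After line 2 (setdefault adds 'b'=169): d = {'a': 6, 'b': 169}
After line 3 (setdefault 'a' no-op, already exists): d = {'a': 6, 'b': 169}
After line 4 (get('d', 8) returns default since 'd' not in d): d = {'a': 6, 'b': 169, 'c': 8}

{'a': 6, 'b': 169, 'c': 8}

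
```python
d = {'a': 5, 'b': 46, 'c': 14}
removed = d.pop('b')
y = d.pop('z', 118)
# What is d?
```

After line 1: d = {'a': 5, 'b': 46, 'c': 14}
After line 2 (pop 'b' returns 46): d = {'a': 5, 'c': 14}, removed = 46
After line 3 (pop 'z' missing, returns default 118): d = {'a': 5, 'c': 14}, y = 118

{'a': 5, 'c': 14}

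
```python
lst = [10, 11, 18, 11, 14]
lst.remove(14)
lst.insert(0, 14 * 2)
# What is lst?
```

After line 1: lst = [10, 11, 18, 11, 14]
After line 2 (remove first 14): lst = [10, 11, 18, 11]
After line 3 (insert 28 at index 0): lst = [28, 10, 11, 18, 11]

[28, 10, 11, 18, 11]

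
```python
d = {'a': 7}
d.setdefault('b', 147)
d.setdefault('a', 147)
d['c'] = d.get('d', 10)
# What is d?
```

After line 1: d = {'a': 7}
After line 2 (setdefault adds 'b'=147): d = {'a': 7, 'b': 147}
After line 3 (setdefault 'a' no-op, already exists): d = {'a': 7, 'b': 147}
After line 4 (get('d', 10) returns default since 'd' not in d): d = {'a': 7, 'b': 147, 'c': 10}

{'a': 7, 'b': 147, 'c': 10}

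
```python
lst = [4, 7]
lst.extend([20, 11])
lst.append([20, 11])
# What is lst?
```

After line 1: lst = [4, 7]
After line 2 (extend unpacks [20, 11]): lst = [4, 7, 20, 11]
After line 3 (append adds [20, 11] as single element): lst = [4, 7, 20, 11, [20, 11]]

[4, 7, 20, 11, [20, 11]]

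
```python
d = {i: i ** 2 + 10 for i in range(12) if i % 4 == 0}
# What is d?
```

{0: 10, 4: 26, 8: 74}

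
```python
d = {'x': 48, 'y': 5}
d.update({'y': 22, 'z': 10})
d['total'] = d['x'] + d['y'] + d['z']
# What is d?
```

After line 1: d = {'x': 48, 'y': 5}
After line 2 (y overwritten, z added): d = {'x': 48, 'y': 22, 'z': 10}
After line 3 (total = 48 + 22 + 10 = 80): d = {'x': 48, 'y': 22, 'z': 10, 'total': 80}

{'x': 48, 'y': 22, 'z': 10, 'total': 80}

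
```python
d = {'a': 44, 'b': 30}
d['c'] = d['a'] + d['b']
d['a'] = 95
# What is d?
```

After line 1: d = {'a': 44, 'b': 30}
After line 2 (d['c'] = 44 + 30): d = {'a': 44, 'b': 30, 'c': 74}
After line 3: d = {'a': 95, 'b': 30, 'c': 74}

{'a': 95, 'b': 30, 'c': 74}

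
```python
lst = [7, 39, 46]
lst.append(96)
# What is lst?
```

[7, 39, 46, 96]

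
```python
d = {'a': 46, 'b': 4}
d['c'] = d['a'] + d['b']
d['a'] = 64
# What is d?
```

After line 1: d = {'a': 46, 'b': 4}
After line 2 (d['c'] = 46 + 4): d = {'a': 46, 'b': 4, 'c': 50}
After line 3: d = {'a': 64, 'b': 4, 'c': 50}

{'a': 64, 'b': 4, 'c': 50}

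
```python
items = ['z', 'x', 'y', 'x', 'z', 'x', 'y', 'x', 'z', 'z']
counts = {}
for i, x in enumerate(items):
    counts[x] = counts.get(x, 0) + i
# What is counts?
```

Initial: counts = {}, items = ['z', 'x', 'y', 'x', 'z', 'x', 'y', 'x', 'z', 'z']
i=0, x='z': counts = {'z': 0}
i=1, x='x': counts = {'z': 0, 'x': 1}
i=2, x='y': counts = {'z': 0, 'x': 1, 'y': 2}
i=3, x='x': counts = {'z': 0, 'x': 4, 'y': 2}
i=4, x='z': counts = {'z': 4, 'x': 4, 'y': 2}
i=5, x='x': counts = {'z': 4, 'x': 9, 'y': 2}
i=6, x='y': counts = {'z': 4, 'x': 9, 'y': 8}
i=7, x='x': counts = {'z': 4, 'x': 16, 'y': 8}
i=8, x='z': counts = {'z': 12, 'x': 16, 'y': 8}
i=9, x='z': counts = {'z': 21, 'x': 16, 'y': 8}

{'z': 21, 'x': 16, 'y': 8}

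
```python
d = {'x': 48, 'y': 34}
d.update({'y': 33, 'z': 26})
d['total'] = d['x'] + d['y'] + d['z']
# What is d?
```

After line 1: d = {'x': 48, 'y': 34}
After line 2 (y overwritten, z added): d = {'x': 48, 'y': 33, 'z': 26}
After line 3 (total = 48 + 33 + 26 = 107): d = {'x': 48, 'y': 33, 'z': 26, 'total': 107}

{'x': 48, 'y': 33, 'z': 26, 'total': 107}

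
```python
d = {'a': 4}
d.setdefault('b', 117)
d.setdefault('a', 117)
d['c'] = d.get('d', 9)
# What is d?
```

After line 1: d = {'a': 4}
After line 2 (setdefault adds 'b'=117): d = {'a': 4, 'b': 117}
After line 3 (setdefault 'a' no-op, already exists): d = {'a': 4, 'b': 117}
After line 4 (get('d', 9) returns default since 'd' not in d): d = {'a': 4, 'b': 117, 'c': 9}

{'a': 4, 'b': 117, 'c': 9}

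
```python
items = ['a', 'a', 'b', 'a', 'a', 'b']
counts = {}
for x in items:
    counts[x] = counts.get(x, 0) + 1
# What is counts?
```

Initial: counts = {}, items = ['a', 'a', 'b', 'a', 'a', 'b']
See 'a': counts = {'a': 1}
See 'a': counts = {'a': 2}
See 'b': counts = {'a': 2, 'b': 1}
See 'a': counts = {'a': 3, 'b': 1}
See 'a': counts = {'a': 4, 'b': 1}
See 'b': counts = {'a': 4, 'b': 2}

{'a': 4, 'b': 2}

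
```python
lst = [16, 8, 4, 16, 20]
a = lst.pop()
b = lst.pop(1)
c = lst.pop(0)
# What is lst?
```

After line 1: lst = [16, 8, 4, 16, 20]
After line 2 (pop() -> a = 20): lst = [16, 8, 4, 16]
After line 3 (pop(1) -> b = 8): lst = [16, 4, 16]
After line 4 (pop(0) -> c = 16): lst = [4, 16]

[4, 16]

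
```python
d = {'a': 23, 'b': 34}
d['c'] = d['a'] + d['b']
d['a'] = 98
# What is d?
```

After line 1: d = {'a': 23, 'b': 34}
After line 2 (d['c'] = 23 + 34): d = {'a': 23, 'b': 34, 'c': 57}
After line 3: d = {'a': 98, 'b': 34, 'c': 57}

{'a': 98, 'b': 34, 'c': 57}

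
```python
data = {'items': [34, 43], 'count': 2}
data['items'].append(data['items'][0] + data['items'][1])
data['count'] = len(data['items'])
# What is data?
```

After line 1: data = {'items': [34, 43], 'count': 2}
After line 2 (append 34 + 43 = 77): data = {'items': [34, 43, 77], 'count': 2}
After line 3 (count = len(items) = 3): data = {'items': [34, 43, 77], 'count': 3}

{'items': [34, 43, 77], 'count': 3}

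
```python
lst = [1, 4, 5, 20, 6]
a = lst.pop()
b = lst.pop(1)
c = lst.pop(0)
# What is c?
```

After line 1: lst = [1, 4, 5, 20, 6]
After line 2 (pop() -> a = 6): lst = [1, 4, 5, 20]
After line 3 (pop(1) -> b = 4): lst = [1, 5, 20]
After line 4 (pop(0) -> c = 1): lst = [5, 20]

1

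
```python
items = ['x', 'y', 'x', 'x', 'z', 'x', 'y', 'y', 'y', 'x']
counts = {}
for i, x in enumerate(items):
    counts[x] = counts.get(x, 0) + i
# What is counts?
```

Initial: counts = {}, items = ['x', 'y', 'x', 'x', 'z', 'x', 'y', 'y', 'y', 'x']
i=0, x='x': counts = {'x': 0}
i=1, x='y': counts = {'x': 0, 'y': 1}
i=2, x='x': counts = {'x': 2, 'y': 1}
i=3, x='x': counts = {'x': 5, 'y': 1}
i=4, x='z': counts = {'x': 5, 'y': 1, 'z': 4}
i=5, x='x': counts = {'x': 10, 'y': 1, 'z': 4}
i=6, x='y': counts = {'x': 10, 'y': 7, 'z': 4}
i=7, x='y': counts = {'x': 10, 'y': 14, 'z': 4}
i=8, x='y': counts = {'x': 10, 'y': 22, 'z': 4}
i=9, x='x': counts = {'x': 19, 'y': 22, 'z': 4}

{'x': 19, 'y': 22, 'z': 4}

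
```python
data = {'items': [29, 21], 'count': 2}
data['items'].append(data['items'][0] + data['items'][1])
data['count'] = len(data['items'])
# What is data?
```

After line 1: data = {'items': [29, 21], 'count': 2}
After line 2 (append 29 + 21 = 50): data = {'items': [29, 21, 50], 'count': 2}
After line 3 (count = len(items) = 3): data = {'items': [29, 21, 50], 'count': 3}

{'items': [29, 21, 50], 'count': 3}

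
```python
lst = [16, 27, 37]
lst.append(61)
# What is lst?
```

[16, 27, 37, 61]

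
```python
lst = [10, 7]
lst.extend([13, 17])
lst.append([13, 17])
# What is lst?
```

After line 1: lst = [10, 7]
After line 2 (extend unpacks [13, 17]): lst = [10, 7, 13, 17]
After line 3 (append adds [13, 17] as single element): lst = [10, 7, 13, 17, [13, 17]]

[10, 7, 13, 17, [13, 17]]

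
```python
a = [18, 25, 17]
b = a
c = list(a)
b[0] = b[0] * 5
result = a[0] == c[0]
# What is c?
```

After line 1: a = [18, 25, 17]
After line 2 (b = a, alias): a = [18, 25, 17], b = [18, 25, 17]
After line 3 (c = list(a) is a copy, new object): c = [18, 25, 17]
After line 4 (b[0] = 18 * 5 = 90; mutates shared a/b): a = b = [90, 25, 17], c = [18, 25, 17]
After line 5 (a[0] = 90, c[0] = 18; result = False)

[18, 25, 17]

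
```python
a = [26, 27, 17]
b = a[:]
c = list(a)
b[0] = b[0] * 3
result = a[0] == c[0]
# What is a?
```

After line 1: a = [26, 27, 17]
After line 2 (b = a[:], copy): a = [26, 27, 17], b = [26, 27, 17]
After line 3 (c = list(a) is a copy, new object): c = [26, 27, 17]
After line 4 (b[0] = 26 * 3 = 78; only b mutates (copy)): a = [26, 27, 17], b = [78, 27, 17], c = [26, 27, 17]
After line 5 (a[0] = 26, c[0] = 26; result = True)

[26, 27, 17]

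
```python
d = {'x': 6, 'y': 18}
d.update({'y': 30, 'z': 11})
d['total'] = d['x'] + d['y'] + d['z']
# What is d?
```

After line 1: d = {'x': 6, 'y': 18}
After line 2 (y overwritten, z added): d = {'x': 6, 'y': 30, 'z': 11}
After line 3 (total = 6 + 30 + 11 = 47): d = {'x': 6, 'y': 30, 'z': 11, 'total': 47}

{'x': 6, 'y': 30, 'z': 11, 'total': 47}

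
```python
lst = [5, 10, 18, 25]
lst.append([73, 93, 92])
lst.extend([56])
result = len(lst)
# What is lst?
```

After line 1: lst = [5, 10, 18, 25]
After line 2 (append adds [73, 93, 92] as single element): lst = [5, 10, 18, 25, [73, 93, 92]]
After line 3 (extend unpacks [56], adds 56): lst = [5, 10, 18, 25, [73, 93, 92], 56]
After line 4: result = len(lst) = 6

[5, 10, 18, 25, [73, 93, 92], 56]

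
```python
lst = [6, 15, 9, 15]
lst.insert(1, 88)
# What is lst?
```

[6, 88, 15, 9, 15]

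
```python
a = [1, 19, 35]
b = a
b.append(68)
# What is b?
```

After line 1: a = [1, 19, 35]
After line 2 (b = a is an alias, same object): a = [1, 19, 35], b = [1, 19, 35]
After line 3 (b.append mutates the shared list): a = [1, 19, 35, 68], b = [1, 19, 35, 68]

[1, 19, 35, 68]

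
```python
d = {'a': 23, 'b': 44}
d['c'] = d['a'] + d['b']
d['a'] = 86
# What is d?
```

After line 1: d = {'a': 23, 'b': 44}
After line 2 (d['c'] = 23 + 44): d = {'a': 23, 'b': 44, 'c': 67}
After line 3: d = {'a': 86, 'b': 44, 'c': 67}

{'a': 86, 'b': 44, 'c': 67}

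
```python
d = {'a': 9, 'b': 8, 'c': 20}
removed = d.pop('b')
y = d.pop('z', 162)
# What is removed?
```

After line 1: d = {'a': 9, 'b': 8, 'c': 20}
After line 2 (pop 'b' returns 8): d = {'a': 9, 'c': 20}, removed = 8
After line 3 (pop 'z' missing, returns default 162): d = {'a': 9, 'c': 20}, y = 162

8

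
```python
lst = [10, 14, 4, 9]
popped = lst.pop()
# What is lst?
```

[10, 14, 4]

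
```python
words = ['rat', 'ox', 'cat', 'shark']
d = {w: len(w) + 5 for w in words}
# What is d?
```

{'rat': 8, 'ox': 7, 'cat': 8, 'shark': 10}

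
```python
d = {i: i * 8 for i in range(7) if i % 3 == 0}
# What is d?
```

{0: 0, 3: 24, 6: 48}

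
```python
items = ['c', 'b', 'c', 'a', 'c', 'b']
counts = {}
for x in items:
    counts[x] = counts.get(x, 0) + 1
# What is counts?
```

Initial: counts = {}, items = ['c', 'b', 'c', 'a', 'c', 'b']
See 'c': counts = {'c': 1}
See 'b': counts = {'c': 1, 'b': 1}
See 'c': counts = {'c': 2, 'b': 1}
See 'a': counts = {'c': 2, 'b': 1, 'a': 1}
See 'c': counts = {'c': 3, 'b': 1, 'a': 1}
See 'b': counts = {'c': 3, 'b': 2, 'a': 1}

{'c': 3, 'b': 2, 'a': 1}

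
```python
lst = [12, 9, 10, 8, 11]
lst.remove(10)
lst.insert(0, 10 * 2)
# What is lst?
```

After line 1: lst = [12, 9, 10, 8, 11]
After line 2 (remove first 10): lst = [12, 9, 8, 11]
After line 3 (insert 20 at index 0): lst = [20, 12, 9, 8, 11]

[20, 12, 9, 8, 11]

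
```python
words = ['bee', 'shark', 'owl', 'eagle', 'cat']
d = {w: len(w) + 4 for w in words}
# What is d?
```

{'bee': 7, 'shark': 9, 'owl': 7, 'eagle': 9, 'cat': 7}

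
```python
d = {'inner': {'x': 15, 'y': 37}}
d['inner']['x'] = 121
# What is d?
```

After line 1: d = {'inner': {'x': 15, 'y': 37}}
After line 2 (inner x overwritten): d = {'inner': {'x': 121, 'y': 37}}

{'inner': {'x': 121, 'y': 37}}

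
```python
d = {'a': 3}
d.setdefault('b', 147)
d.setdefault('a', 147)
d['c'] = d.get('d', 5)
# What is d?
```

After line 1: d = {'a': 3}
After line 2 (setdefault adds 'b'=147): d = {'a': 3, 'b': 147}
After line 3 (setdefault 'a' no-op, already exists): d = {'a': 3, 'b': 147}
After line 4 (get('d', 5) returns default since 'd' not in d): d = {'a': 3, 'b': 147, 'c': 5}

{'a': 3, 'b': 147, 'c': 5}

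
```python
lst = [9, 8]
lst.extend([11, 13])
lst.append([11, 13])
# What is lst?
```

After line 1: lst = [9, 8]
After line 2 (extend unpacks [11, 13]): lst = [9, 8, 11, 13]
After line 3 (append adds [11, 13] as single element): lst = [9, 8, 11, 13, [11, 13]]

[9, 8, 11, 13, [11, 13]]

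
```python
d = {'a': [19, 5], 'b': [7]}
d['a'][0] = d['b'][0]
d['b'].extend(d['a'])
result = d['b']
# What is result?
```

After line 1: d = {'a': [19, 5], 'b': [7]}
After line 2 (a[0] = b[0] = 7): d = {'a': [7, 5], 'b': [7]}
After line 3 (b.extend(a) appends [7, 5]): d = {'a': [7, 5], 'b': [7, 7, 5]}
After line 4: result = d['b'] = [7, 7, 5]

[7, 7, 5]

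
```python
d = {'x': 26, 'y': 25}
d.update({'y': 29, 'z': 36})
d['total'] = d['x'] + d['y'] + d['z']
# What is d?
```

After line 1: d = {'x': 26, 'y': 25}
After line 2 (y overwritten, z added): d = {'x': 26, 'y': 29, 'z': 36}
After line 3 (total = 26 + 29 + 36 = 91): d = {'x': 26, 'y': 29, 'z': 36, 'total': 91}

{'x': 26, 'y': 29, 'z': 36, 'total': 91}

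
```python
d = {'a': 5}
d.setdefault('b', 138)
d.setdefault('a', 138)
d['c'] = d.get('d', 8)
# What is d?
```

After line 1: d = {'a': 5}
After line 2 (setdefault adds 'b'=138): d = {'a': 5, 'b': 138}
After line 3 (setdefault 'a' no-op, already exists): d = {'a': 5, 'b': 138}
After line 4 (get('d', 8) returns default since 'd' not in d): d = {'a': 5, 'b': 138, 'c': 8}

{'a': 5, 'b': 138, 'c': 8}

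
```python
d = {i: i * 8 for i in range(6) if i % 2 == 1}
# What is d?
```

{1: 8, 3: 24, 5: 40}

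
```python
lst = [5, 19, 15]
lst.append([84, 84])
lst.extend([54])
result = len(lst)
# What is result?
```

After line 1: lst = [5, 19, 15]
After line 2 (append adds [84, 84] as single element): lst = [5, 19, 15, [84, 84]]
After line 3 (extend unpacks [54], adds 54): lst = [5, 19, 15, [84, 84], 54]
After line 4: result = len(lst) = 5

5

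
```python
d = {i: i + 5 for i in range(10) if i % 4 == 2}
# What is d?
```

{2: 7, 6: 11}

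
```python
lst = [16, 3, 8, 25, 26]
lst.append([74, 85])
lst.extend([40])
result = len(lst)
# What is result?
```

After line 1: lst = [16, 3, 8, 25, 26]
After line 2 (append adds [74, 85] as single element): lst = [16, 3, 8, 25, 26, [74, 85]]
After line 3 (extend unpacks [40], adds 40): lst = [16, 3, 8, 25, 26, [74, 85], 40]
After line 4: result = len(lst) = 7

7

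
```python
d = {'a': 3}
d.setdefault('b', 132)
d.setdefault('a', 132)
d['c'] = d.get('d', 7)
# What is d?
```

After line 1: d = {'a': 3}
After line 2 (setdefault adds 'b'=132): d = {'a': 3, 'b': 132}
After line 3 (setdefault 'a' no-op, already exists): d = {'a': 3, 'b': 132}
After line 4 (get('d', 7) returns default since 'd' not in d): d = {'a': 3, 'b': 132, 'c': 7}

{'a': 3, 'b': 132, 'c': 7}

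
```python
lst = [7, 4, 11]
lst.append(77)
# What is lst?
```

[7, 4, 11, 77]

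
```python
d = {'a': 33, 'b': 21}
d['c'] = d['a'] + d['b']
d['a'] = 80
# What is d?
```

After line 1: d = {'a': 33, 'b': 21}
After line 2 (d['c'] = 33 + 21): d = {'a': 33, 'b': 21, 'c': 54}
After line 3: d = {'a': 80, 'b': 21, 'c': 54}

{'a': 80, 'b': 21, 'c': 54}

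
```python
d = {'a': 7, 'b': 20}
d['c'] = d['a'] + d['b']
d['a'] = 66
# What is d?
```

After line 1: d = {'a': 7, 'b': 20}
After line 2 (d['c'] = 7 + 20): d = {'a': 7, 'b': 20, 'c': 27}
After line 3: d = {'a': 66, 'b': 20, 'c': 27}

{'a': 66, 'b': 20, 'c': 27}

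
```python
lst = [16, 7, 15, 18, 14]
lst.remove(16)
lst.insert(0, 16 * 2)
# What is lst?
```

After line 1: lst = [16, 7, 15, 18, 14]
After line 2 (remove first 16): lst = [7, 15, 18, 14]
After line 3 (insert 32 at index 0): lst = [32, 7, 15, 18, 14]

[32, 7, 15, 18, 14]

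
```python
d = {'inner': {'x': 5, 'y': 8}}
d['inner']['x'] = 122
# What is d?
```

After line 1: d = {'inner': {'x': 5, 'y': 8}}
After line 2 (inner x overwritten): d = {'inner': {'x': 122, 'y': 8}}

{'inner': {'x': 122, 'y': 8}}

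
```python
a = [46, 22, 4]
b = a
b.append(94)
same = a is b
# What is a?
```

After line 1: a = [46, 22, 4]
After line 2 (b = a is an alias, same object): a = [46, 22, 4], b = [46, 22, 4]
After line 3 (b.append mutates the shared list): a = [46, 22, 4, 94], b = [46, 22, 4, 94]
After line 4 (same = a is b; same object -> True): same = True

[46, 22, 4, 94]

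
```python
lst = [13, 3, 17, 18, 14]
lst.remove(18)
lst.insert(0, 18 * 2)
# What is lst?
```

After line 1: lst = [13, 3, 17, 18, 14]
After line 2 (remove first 18): lst = [13, 3, 17, 14]
After line 3 (insert 36 at index 0): lst = [36, 13, 3, 17, 14]

[36, 13, 3, 17, 14]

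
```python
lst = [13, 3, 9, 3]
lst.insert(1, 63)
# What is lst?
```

[13, 63, 3, 9, 3]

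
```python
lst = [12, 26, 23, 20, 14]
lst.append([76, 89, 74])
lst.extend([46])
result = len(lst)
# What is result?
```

After line 1: lst = [12, 26, 23, 20, 14]
After line 2 (append adds [76, 89, 74] as single element): lst = [12, 26, 23, 20, 14, [76, 89, 74]]
After line 3 (extend unpacks [46], adds 46): lst = [12, 26, 23, 20, 14, [76, 89, 74], 46]
After line 4: result = len(lst) = 7

7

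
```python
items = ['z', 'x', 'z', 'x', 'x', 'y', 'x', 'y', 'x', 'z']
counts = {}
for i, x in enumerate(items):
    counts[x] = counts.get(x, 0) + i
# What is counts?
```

Initial: counts = {}, items = ['z', 'x', 'z', 'x', 'x', 'y', 'x', 'y', 'x', 'z']
i=0, x='z': counts = {'z': 0}
i=1, x='x': counts = {'z': 0, 'x': 1}
i=2, x='z': counts = {'z': 2, 'x': 1}
i=3, x='x': counts = {'z': 2, 'x': 4}
i=4, x='x': counts = {'z': 2, 'x': 8}
i=5, x='y': counts = {'z': 2, 'x': 8, 'y': 5}
i=6, x='x': counts = {'z': 2, 'x': 14, 'y': 5}
i=7, x='y': counts = {'z': 2, 'x': 14, 'y': 12}
i=8, x='x': counts = {'z': 2, 'x': 22, 'y': 12}
i=9, x='z': counts = {'z': 11, 'x': 22, 'y': 12}

{'z': 11, 'x': 22, 'y': 12}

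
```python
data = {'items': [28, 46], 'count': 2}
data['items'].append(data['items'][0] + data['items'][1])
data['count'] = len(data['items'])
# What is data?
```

After line 1: data = {'items': [28, 46], 'count': 2}
After line 2 (append 28 + 46 = 74): data = {'items': [28, 46, 74], 'count': 2}
After line 3 (count = len(items) = 3): data = {'items': [28, 46, 74], 'count': 3}

{'items': [28, 46, 74], 'count': 3}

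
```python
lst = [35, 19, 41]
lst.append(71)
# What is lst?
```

[35, 19, 41, 71]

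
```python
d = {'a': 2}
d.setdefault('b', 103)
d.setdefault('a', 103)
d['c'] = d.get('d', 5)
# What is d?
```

After line 1: d = {'a': 2}
After line 2 (setdefault adds 'b'=103): d = {'a': 2, 'b': 103}
After line 3 (setdefault 'a' no-op, already exists): d = {'a': 2, 'b': 103}
After line 4 (get('d', 5) returns default since 'd' not in d): d = {'a': 2, 'b': 103, 'c': 5}

{'a': 2, 'b': 103, 'c': 5}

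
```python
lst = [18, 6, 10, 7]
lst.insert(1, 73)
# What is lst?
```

[18, 73, 6, 10, 7]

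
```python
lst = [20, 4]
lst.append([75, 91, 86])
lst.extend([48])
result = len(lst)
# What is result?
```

After line 1: lst = [20, 4]
After line 2 (append adds [75, 91, 86] as single element): lst = [20, 4, [75, 91, 86]]
After line 3 (extend unpacks [48], adds 48): lst = [20, 4, [75, 91, 86], 48]
After line 4: result = len(lst) = 4

4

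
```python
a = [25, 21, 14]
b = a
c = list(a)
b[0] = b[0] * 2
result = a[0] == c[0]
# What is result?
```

After line 1: a = [25, 21, 14]
After line 2 (b = a, alias): a = [25, 21, 14], b = [25, 21, 14]
After line 3 (c = list(a) is a copy, new object): c = [25, 21, 14]
After line 4 (b[0] = 25 * 2 = 50; mutates shared a/b): a = b = [50, 21, 14], c = [25, 21, 14]
After line 5 (a[0] = 50, c[0] = 25; result = False)

False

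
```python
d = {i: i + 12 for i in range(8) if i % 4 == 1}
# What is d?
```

{1: 13, 5: 17}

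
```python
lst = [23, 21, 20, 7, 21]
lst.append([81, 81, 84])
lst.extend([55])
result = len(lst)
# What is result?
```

After line 1: lst = [23, 21, 20, 7, 21]
After line 2 (append adds [81, 81, 84] as single element): lst = [23, 21, 20, 7, 21, [81, 81, 84]]
After line 3 (extend unpacks [55], adds 55): lst = [23, 21, 20, 7, 21, [81, 81, 84], 55]
After line 4: result = len(lst) = 7

7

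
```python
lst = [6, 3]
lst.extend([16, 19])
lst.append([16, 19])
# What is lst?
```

After line 1: lst = [6, 3]
After line 2 (extend unpacks [16, 19]): lst = [6, 3, 16, 19]
After line 3 (append adds [16, 19] as single element): lst = [6, 3, 16, 19, [16, 19]]

[6, 3, 16, 19, [16, 19]]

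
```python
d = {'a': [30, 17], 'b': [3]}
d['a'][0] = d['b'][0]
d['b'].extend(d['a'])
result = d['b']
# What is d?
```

After line 1: d = {'a': [30, 17], 'b': [3]}
After line 2 (a[0] = b[0] = 3): d = {'a': [3, 17], 'b': [3]}
After line 3 (b.extend(a) appends [3, 17]): d = {'a': [3, 17], 'b': [3, 3, 17]}
After line 4: result = d['b'] = [3, 3, 17]

{'a': [3, 17], 'b': [3, 3, 17]}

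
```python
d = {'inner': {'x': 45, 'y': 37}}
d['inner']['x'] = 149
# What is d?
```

After line 1: d = {'inner': {'x': 45, 'y': 37}}
After line 2 (inner x overwritten): d = {'inner': {'x': 149, 'y': 37}}

{'inner': {'x': 149, 'y': 37}}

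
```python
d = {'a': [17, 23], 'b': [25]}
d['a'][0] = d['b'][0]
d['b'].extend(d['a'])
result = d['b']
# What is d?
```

After line 1: d = {'a': [17, 23], 'b': [25]}
After line 2 (a[0] = b[0] = 25): d = {'a': [25, 23], 'b': [25]}
After line 3 (b.extend(a) appends [25, 23]): d = {'a': [25, 23], 'b': [25, 25, 23]}
After line 4: result = d['b'] = [25, 25, 23]

{'a': [25, 23], 'b': [25, 25, 23]}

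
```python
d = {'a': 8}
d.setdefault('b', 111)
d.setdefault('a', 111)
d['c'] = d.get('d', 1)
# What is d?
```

After line 1: d = {'a': 8}
After line 2 (setdefault adds 'b'=111): d = {'a': 8, 'b': 111}
After line 3 (setdefault 'a' no-op, already exists): d = {'a': 8, 'b': 111}
After line 4 (get('d', 1) returns default since 'd' not in d): d = {'a': 8, 'b': 111, 'c': 1}

{'a': 8, 'b': 111, 'c': 1}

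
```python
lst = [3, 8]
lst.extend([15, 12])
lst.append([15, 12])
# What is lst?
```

After line 1: lst = [3, 8]
After line 2 (extend unpacks [15, 12]): lst = [3, 8, 15, 12]
After line 3 (append adds [15, 12] as single element): lst = [3, 8, 15, 12, [15, 12]]

[3, 8, 15, 12, [15, 12]]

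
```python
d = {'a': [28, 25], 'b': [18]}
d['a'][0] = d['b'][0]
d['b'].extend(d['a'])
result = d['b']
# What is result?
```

After line 1: d = {'a': [28, 25], 'b': [18]}
After line 2 (a[0] = b[0] = 18): d = {'a': [18, 25], 'b': [18]}
After line 3 (b.extend(a) appends [18, 25]): d = {'a': [18, 25], 'b': [18, 18, 25]}
After line 4: result = d['b'] = [18, 18, 25]

[18, 18, 25]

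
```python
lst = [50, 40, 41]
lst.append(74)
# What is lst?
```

[50, 40, 41, 74]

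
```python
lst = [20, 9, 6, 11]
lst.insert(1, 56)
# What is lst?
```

[20, 56, 9, 6, 11]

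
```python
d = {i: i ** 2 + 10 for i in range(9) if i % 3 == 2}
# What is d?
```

{2: 14, 5: 35, 8: 74}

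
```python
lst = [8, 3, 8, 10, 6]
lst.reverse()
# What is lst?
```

[6, 10, 8, 3, 8]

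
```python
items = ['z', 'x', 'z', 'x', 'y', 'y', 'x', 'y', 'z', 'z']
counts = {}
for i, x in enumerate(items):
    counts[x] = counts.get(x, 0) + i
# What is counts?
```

Initial: counts = {}, items = ['z', 'x', 'z', 'x', 'y', 'y', 'x', 'y', 'z', 'z']
i=0, x='z': counts = {'z': 0}
i=1, x='x': counts = {'z': 0, 'x': 1}
i=2, x='z': counts = {'z': 2, 'x': 1}
i=3, x='x': counts = {'z': 2, 'x': 4}
i=4, x='y': counts = {'z': 2, 'x': 4, 'y': 4}
i=5, x='y': counts = {'z': 2, 'x': 4, 'y': 9}
i=6, x='x': counts = {'z': 2, 'x': 10, 'y': 9}
i=7, x='y': counts = {'z': 2, 'x': 10, 'y': 16}
i=8, x='z': counts = {'z': 10, 'x': 10, 'y': 16}
i=9, x='z': counts = {'z': 19, 'x': 10, 'y': 16}

{'z': 19, 'x': 10, 'y': 16}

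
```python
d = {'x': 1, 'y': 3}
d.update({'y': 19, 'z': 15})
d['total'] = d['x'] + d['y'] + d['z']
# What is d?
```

After line 1: d = {'x': 1, 'y': 3}
After line 2 (y overwritten, z added): d = {'x': 1, 'y': 19, 'z': 15}
After line 3 (total = 1 + 19 + 15 = 35): d = {'x': 1, 'y': 19, 'z': 15, 'total': 35}

{'x': 1, 'y': 19, 'z': 15, 'total': 35}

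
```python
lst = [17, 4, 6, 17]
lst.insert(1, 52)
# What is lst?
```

[17, 52, 4, 6, 17]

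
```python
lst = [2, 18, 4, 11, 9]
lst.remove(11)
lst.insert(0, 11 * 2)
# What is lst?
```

After line 1: lst = [2, 18, 4, 11, 9]
After line 2 (remove first 11): lst = [2, 18, 4, 9]
After line 3 (insert 22 at index 0): lst = [22, 2, 18, 4, 9]

[22, 2, 18, 4, 9]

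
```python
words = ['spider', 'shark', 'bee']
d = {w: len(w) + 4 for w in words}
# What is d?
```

{'spider': 10, 'shark': 9, 'bee': 7}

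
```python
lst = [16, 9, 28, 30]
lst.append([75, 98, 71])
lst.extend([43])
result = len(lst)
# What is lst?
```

After line 1: lst = [16, 9, 28, 30]
After line 2 (append adds [75, 98, 71] as single element): lst = [16, 9, 28, 30, [75, 98, 71]]
After line 3 (extend unpacks [43], adds 43): lst = [16, 9, 28, 30, [75, 98, 71], 43]
After line 4: result = len(lst) = 6

[16, 9, 28, 30, [75, 98, 71], 43]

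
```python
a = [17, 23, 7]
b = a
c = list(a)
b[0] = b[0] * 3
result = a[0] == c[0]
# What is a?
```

After line 1: a = [17, 23, 7]
After line 2 (b = a, alias): a = [17, 23, 7], b = [17, 23, 7]
After line 3 (c = list(a) is a copy, new object): c = [17, 23, 7]
After line 4 (b[0] = 17 * 3 = 51; mutates shared a/b): a = b = [51, 23, 7], c = [17, 23, 7]
After line 5 (a[0] = 51, c[0] = 17; result = False)

[51, 23, 7]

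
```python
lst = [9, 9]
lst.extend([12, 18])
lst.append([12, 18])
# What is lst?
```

After line 1: lst = [9, 9]
After line 2 (extend unpacks [12, 18]): lst = [9, 9, 12, 18]
After line 3 (append adds [12, 18] as single element): lst = [9, 9, 12, 18, [12, 18]]

[9, 9, 12, 18, [12, 18]]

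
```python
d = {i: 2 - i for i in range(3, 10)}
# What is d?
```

{3: -1, 4: -2, 5: -3, 6: -4, 7: -5, 8: -6, 9: -7}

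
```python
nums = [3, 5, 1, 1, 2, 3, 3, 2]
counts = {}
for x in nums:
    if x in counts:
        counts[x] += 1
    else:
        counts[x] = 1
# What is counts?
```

Initial: counts = {}, nums = [3, 5, 1, 1, 2, 3, 3, 2]
See 3: counts = {3: 1}
See 5: counts = {3: 1, 5: 1}
See 1: counts = {3: 1, 5: 1, 1: 1}
See 1: counts = {3: 1, 5: 1, 1: 2}
See 2: counts = {3: 1, 5: 1, 1: 2, 2: 1}
See 3: counts = {3: 2, 5: 1, 1: 2, 2: 1}
See 3: counts = {3: 3, 5: 1, 1: 2, 2: 1}
See 2: counts = {3: 3, 5: 1, 1: 2, 2: 2}

{3: 3, 5: 1, 1: 2, 2: 2}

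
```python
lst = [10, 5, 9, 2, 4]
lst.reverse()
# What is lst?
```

[4, 2, 9, 5, 10]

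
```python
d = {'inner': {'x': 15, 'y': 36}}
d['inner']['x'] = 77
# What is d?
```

After line 1: d = {'inner': {'x': 15, 'y': 36}}
After line 2 (inner x overwritten): d = {'inner': {'x': 77, 'y': 36}}

{'inner': {'x': 77, 'y': 36}}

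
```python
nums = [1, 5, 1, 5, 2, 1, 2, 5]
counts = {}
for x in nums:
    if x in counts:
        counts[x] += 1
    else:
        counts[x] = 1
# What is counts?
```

Initial: counts = {}, nums = [1, 5, 1, 5, 2, 1, 2, 5]
See 1: counts = {1: 1}
See 5: counts = {1: 1, 5: 1}
See 1: counts = {1: 2, 5: 1}
See 5: counts = {1: 2, 5: 2}
See 2: counts = {1: 2, 5: 2, 2: 1}
See 1: counts = {1: 3, 5: 2, 2: 1}
See 2: counts = {1: 3, 5: 2, 2: 2}
See 5: counts = {1: 3, 5: 3, 2: 2}

{1: 3, 5: 3, 2: 2}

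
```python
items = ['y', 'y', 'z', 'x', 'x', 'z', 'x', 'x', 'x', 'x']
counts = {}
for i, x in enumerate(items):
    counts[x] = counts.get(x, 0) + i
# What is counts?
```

Initial: counts = {}, items = ['y', 'y', 'z', 'x', 'x', 'z', 'x', 'x', 'x', 'x']
i=0, x='y': counts = {'y': 0}
i=1, x='y': counts = {'y': 1}
i=2, x='z': counts = {'y': 1, 'z': 2}
i=3, x='x': counts = {'y': 1, 'z': 2, 'x': 3}
i=4, x='x': counts = {'y': 1, 'z': 2, 'x': 7}
i=5, x='z': counts = {'y': 1, 'z': 7, 'x': 7}
i=6, x='x': counts = {'y': 1, 'z': 7, 'x': 13}
i=7, x='x': counts = {'y': 1, 'z': 7, 'x': 20}
i=8, x='x': counts = {'y': 1, 'z': 7, 'x': 28}
i=9, x='x': counts = {'y': 1, 'z': 7, 'x': 37}

{'y': 1, 'z': 7, 'x': 37}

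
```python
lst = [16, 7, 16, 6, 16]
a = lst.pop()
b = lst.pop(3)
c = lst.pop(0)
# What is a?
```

After line 1: lst = [16, 7, 16, 6, 16]
After line 2 (pop() -> a = 16): lst = [16, 7, 16, 6]
After line 3 (pop(3) -> b = 6): lst = [16, 7, 16]
After line 4 (pop(0) -> c = 16): lst = [7, 16]

16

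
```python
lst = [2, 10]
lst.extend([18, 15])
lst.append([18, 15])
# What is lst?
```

After line 1: lst = [2, 10]
After line 2 (extend unpacks [18, 15]): lst = [2, 10, 18, 15]
After line 3 (append adds [18, 15] as single element): lst = [2, 10, 18, 15, [18, 15]]

[2, 10, 18, 15, [18, 15]]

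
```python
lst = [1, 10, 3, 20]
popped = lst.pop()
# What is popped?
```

20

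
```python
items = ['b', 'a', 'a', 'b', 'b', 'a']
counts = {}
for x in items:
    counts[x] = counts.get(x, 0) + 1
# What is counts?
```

Initial: counts = {}, items = ['b', 'a', 'a', 'b', 'b', 'a']
See 'b': counts = {'b': 1}
See 'a': counts = {'b': 1, 'a': 1}
See 'a': counts = {'b': 1, 'a': 2}
See 'b': counts = {'b': 2, 'a': 2}
See 'b': counts = {'b': 3, 'a': 2}
See 'a': counts = {'b': 3, 'a': 3}

{'b': 3, 'a': 3}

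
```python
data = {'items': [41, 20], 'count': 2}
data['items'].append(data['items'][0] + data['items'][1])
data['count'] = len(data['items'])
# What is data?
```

After line 1: data = {'items': [41, 20], 'count': 2}
After line 2 (append 41 + 20 = 61): data = {'items': [41, 20, 61], 'count': 2}
After line 3 (count = len(items) = 3): data = {'items': [41, 20, 61], 'count': 3}

{'items': [41, 20, 61], 'count': 3}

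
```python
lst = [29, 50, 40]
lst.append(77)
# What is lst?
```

[29, 50, 40, 77]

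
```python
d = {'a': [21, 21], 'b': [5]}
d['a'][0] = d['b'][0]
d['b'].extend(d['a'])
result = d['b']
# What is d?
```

After line 1: d = {'a': [21, 21], 'b': [5]}
After line 2 (a[0] = b[0] = 5): d = {'a': [5, 21], 'b': [5]}
After line 3 (b.extend(a) appends [5, 21]): d = {'a': [5, 21], 'b': [5, 5, 21]}
After line 4: result = d['b'] = [5, 5, 21]

{'a': [5, 21], 'b': [5, 5, 21]}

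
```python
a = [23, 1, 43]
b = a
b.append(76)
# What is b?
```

After line 1: a = [23, 1, 43]
After line 2 (b = a is an alias, same object): a = [23, 1, 43], b = [23, 1, 43]
After line 3 (b.append mutates the shared list): a = [23, 1, 43, 76], b = [23, 1, 43, 76]

[23, 1, 43, 76]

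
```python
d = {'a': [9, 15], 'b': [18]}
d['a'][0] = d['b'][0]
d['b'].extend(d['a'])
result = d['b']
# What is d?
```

After line 1: d = {'a': [9, 15], 'b': [18]}
After line 2 (a[0] = b[0] = 18): d = {'a': [18, 15], 'b': [18]}
After line 3 (b.extend(a) appends [18, 15]): d = {'a': [18, 15], 'b': [18, 18, 15]}
After line 4: result = d['b'] = [18, 18, 15]

{'a': [18, 15], 'b': [18, 18, 15]}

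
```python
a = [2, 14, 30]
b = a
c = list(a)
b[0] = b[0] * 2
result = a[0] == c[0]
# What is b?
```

After line 1: a = [2, 14, 30]
After line 2 (b = a, alias): a = [2, 14, 30], b = [2, 14, 30]
After line 3 (c = list(a) is a copy, new object): c = [2, 14, 30]
After line 4 (b[0] = 2 * 2 = 4; mutates shared a/b): a = b = [4, 14, 30], c = [2, 14, 30]
After line 5 (a[0] = 4, c[0] = 2; result = False)

[4, 14, 30]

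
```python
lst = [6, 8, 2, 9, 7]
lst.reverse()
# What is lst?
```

[7, 9, 2, 8, 6]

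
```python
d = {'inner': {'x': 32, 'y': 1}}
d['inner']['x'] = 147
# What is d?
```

After line 1: d = {'inner': {'x': 32, 'y': 1}}
After line 2 (inner x overwritten): d = {'inner': {'x': 147, 'y': 1}}

{'inner': {'x': 147, 'y': 1}}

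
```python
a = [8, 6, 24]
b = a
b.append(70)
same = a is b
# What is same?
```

After line 1: a = [8, 6, 24]
After line 2 (b = a is an alias, same object): a = [8, 6, 24], b = [8, 6, 24]
After line 3 (b.append mutates the shared list): a = [8, 6, 24, 70], b = [8, 6, 24, 70]
After line 4 (same = a is b; same object -> True): same = True

True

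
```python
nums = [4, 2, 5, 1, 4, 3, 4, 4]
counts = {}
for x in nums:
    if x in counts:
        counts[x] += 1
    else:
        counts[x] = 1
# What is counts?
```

Initial: counts = {}, nums = [4, 2, 5, 1, 4, 3, 4, 4]
See 4: counts = {4: 1}
See 2: counts = {4: 1, 2: 1}
See 5: counts = {4: 1, 2: 1, 5: 1}
See 1: counts = {4: 1, 2: 1, 5: 1, 1: 1}
See 4: counts = {4: 2, 2: 1, 5: 1, 1: 1}
See 3: counts = {4: 2, 2: 1, 5: 1, 1: 1, 3: 1}
See 4: counts = {4: 3, 2: 1, 5: 1, 1: 1, 3: 1}
See 4: counts = {4: 4, 2: 1, 5: 1, 1: 1, 3: 1}

{4: 4, 2: 1, 5: 1, 1: 1, 3: 1}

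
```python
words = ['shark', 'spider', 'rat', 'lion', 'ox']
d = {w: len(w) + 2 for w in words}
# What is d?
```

{'shark': 7, 'spider': 8, 'rat': 5, 'lion': 6, 'ox': 4}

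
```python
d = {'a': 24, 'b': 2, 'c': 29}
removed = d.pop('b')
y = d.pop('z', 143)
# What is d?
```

After line 1: d = {'a': 24, 'b': 2, 'c': 29}
After line 2 (pop 'b' returns 2): d = {'a': 24, 'c': 29}, removed = 2
After line 3 (pop 'z' missing, returns default 143): d = {'a': 24, 'c': 29}, y = 143

{'a': 24, 'c': 29}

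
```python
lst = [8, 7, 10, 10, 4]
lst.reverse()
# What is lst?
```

[4, 10, 10, 7, 8]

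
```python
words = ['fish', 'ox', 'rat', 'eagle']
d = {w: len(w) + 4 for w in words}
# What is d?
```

{'fish': 8, 'ox': 6, 'rat': 7, 'eagle': 9}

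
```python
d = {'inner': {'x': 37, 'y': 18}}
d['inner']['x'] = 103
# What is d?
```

After line 1: d = {'inner': {'x': 37, 'y': 18}}
After line 2 (inner x overwritten): d = {'inner': {'x': 103, 'y': 18}}

{'inner': {'x': 103, 'y': 18}}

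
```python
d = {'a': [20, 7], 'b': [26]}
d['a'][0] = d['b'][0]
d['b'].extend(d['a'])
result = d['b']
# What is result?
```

After line 1: d = {'a': [20, 7], 'b': [26]}
After line 2 (a[0] = b[0] = 26): d = {'a': [26, 7], 'b': [26]}
After line 3 (b.extend(a) appends [26, 7]): d = {'a': [26, 7], 'b': [26, 26, 7]}
After line 4: result = d['b'] = [26, 26, 7]

[26, 26, 7]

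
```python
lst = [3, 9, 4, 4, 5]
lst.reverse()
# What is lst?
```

[5, 4, 4, 9, 3]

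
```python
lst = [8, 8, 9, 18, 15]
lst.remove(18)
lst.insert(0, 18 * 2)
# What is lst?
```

After line 1: lst = [8, 8, 9, 18, 15]
After line 2 (remove first 18): lst = [8, 8, 9, 15]
After line 3 (insert 36 at index 0): lst = [36, 8, 8, 9, 15]

[36, 8, 8, 9, 15]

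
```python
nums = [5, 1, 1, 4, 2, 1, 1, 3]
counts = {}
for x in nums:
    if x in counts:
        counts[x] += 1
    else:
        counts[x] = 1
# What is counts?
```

Initial: counts = {}, nums = [5, 1, 1, 4, 2, 1, 1, 3]
See 5: counts = {5: 1}
See 1: counts = {5: 1, 1: 1}
See 1: counts = {5: 1, 1: 2}
See 4: counts = {5: 1, 1: 2, 4: 1}
See 2: counts = {5: 1, 1: 2, 4: 1, 2: 1}
See 1: counts = {5: 1, 1: 3, 4: 1, 2: 1}
See 1: counts = {5: 1, 1: 4, 4: 1, 2: 1}
See 3: counts = {5: 1, 1: 4, 4: 1, 2: 1, 3: 1}

{5: 1, 1: 4, 4: 1, 2: 1, 3: 1}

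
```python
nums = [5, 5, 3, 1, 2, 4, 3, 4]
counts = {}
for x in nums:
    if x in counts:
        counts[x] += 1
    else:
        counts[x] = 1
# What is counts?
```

Initial: counts = {}, nums = [5, 5, 3, 1, 2, 4, 3, 4]
See 5: counts = {5: 1}
See 5: counts = {5: 2}
See 3: counts = {5: 2, 3: 1}
See 1: counts = {5: 2, 3: 1, 1: 1}
See 2: counts = {5: 2, 3: 1, 1: 1, 2: 1}
See 4: counts = {5: 2, 3: 1, 1: 1, 2: 1, 4: 1}
See 3: counts = {5: 2, 3: 2, 1: 1, 2: 1, 4: 1}
See 4: counts = {5: 2, 3: 2, 1: 1, 2: 1, 4: 2}

{5: 2, 3: 2, 1: 1, 2: 1, 4: 2}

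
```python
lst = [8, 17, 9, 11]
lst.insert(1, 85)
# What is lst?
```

[8, 85, 17, 9, 11]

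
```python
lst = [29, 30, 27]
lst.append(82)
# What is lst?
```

[29, 30, 27, 82]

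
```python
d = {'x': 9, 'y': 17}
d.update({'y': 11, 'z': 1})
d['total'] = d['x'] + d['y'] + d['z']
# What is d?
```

After line 1: d = {'x': 9, 'y': 17}
After line 2 (y overwritten, z added): d = {'x': 9, 'y': 11, 'z': 1}
After line 3 (total = 9 + 11 + 1 = 21): d = {'x': 9, 'y': 11, 'z': 1, 'total': 21}

{'x': 9, 'y': 11, 'z': 1, 'total': 21}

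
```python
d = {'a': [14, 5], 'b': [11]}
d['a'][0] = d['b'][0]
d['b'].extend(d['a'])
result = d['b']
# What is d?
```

After line 1: d = {'a': [14, 5], 'b': [11]}
After line 2 (a[0] = b[0] = 11): d = {'a': [11, 5], 'b': [11]}
After line 3 (b.extend(a) appends [11, 5]): d = {'a': [11, 5], 'b': [11, 11, 5]}
After line 4: result = d['b'] = [11, 11, 5]

{'a': [11, 5], 'b': [11, 11, 5]}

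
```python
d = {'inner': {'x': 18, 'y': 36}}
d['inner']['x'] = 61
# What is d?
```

After line 1: d = {'inner': {'x': 18, 'y': 36}}
After line 2 (inner x overwritten): d = {'inner': {'x': 61, 'y': 36}}

{'inner': {'x': 61, 'y': 36}}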